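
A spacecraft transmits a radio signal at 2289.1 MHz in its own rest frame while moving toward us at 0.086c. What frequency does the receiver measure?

Relativistic Doppler for frequency: f' = f₀ · √((1 + β)/(1 − β)).
f' = 2289.1 × √(1.0860/0.9140) = 2289.1 × 1.09004 ≈ 2495.2 MHz.

2495.2 MHz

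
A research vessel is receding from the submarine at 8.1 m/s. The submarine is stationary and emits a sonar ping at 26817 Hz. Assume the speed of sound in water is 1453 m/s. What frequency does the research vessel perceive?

26668 Hz

Moving observer, stationary source: f' = f · (v − v_o)/v.
f' = 26817 × (1453 − 8.1)/1453 = 26817 × 1444.9/1453 ≈ 26668 Hz.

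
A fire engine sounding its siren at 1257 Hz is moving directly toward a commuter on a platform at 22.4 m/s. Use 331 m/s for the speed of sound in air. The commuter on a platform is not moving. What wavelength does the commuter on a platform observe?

With the source moving toward a stationary observer, f' = f · v/(v − v_s).
f' = 1257 × 331/(331 − 22.4) ≈ 1348 Hz.
λ' = v/f' = 331/1348.24 ≈ 24.6 cm.

24.6 cm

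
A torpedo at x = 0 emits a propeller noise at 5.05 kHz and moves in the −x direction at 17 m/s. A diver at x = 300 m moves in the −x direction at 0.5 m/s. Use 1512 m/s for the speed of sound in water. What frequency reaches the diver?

5.00 kHz

The observer lies on the +x side, so the source is heading away from the observer and the observer is heading toward the source.
Both move, so f' = f · (v + v_o)/(v + v_s).
f' = 5.05 × (1512 + 0.5)/(1512 + 17) = 5.05 × 1512.5/1529 ≈ 5.00 kHz.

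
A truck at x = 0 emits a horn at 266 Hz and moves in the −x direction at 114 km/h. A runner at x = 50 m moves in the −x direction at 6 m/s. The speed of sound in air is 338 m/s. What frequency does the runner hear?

114 km/h = 31.67 m/s.
The observer lies on the +x side, so the source is heading away from the observer and the observer is heading toward the source.
With source receding and observer approaching, f' = f · (v + v_o)/(v + v_s).
f' = 266 × (338 + 6)/(338 + 31.67) = 266 × 344/369.67 ≈ 248 Hz.

248 Hz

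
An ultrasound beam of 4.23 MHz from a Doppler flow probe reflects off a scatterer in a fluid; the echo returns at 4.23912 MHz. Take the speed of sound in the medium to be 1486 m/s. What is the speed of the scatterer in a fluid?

1.60 m/s

Double Doppler shift off a moving reflector: f₂ = f₀ · (v + u)/(v − u) (u > 0 toward emitter).
Rearranging, u = v · (f₂ − f₀)/(f₂ + f₀) = 1486 × 0.00912/8.46912 ≈ 1.60 m/s.
So the scatterer in a fluid is moving at 1.60 m/s toward the emitter.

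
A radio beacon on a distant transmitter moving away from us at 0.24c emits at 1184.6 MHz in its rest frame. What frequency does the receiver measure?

Relativistic Doppler for frequency: f' = f₀ · √((1 − β)/(1 + β)).
f' = 1184.6 × √(0.7600/1.2400) = 1184.6 × 0.78288 ≈ 927.4 MHz.

927.4 MHz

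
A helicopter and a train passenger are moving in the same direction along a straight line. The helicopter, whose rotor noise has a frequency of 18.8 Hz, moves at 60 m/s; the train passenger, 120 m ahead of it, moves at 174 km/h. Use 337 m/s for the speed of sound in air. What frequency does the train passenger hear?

19.6 Hz

174 km/h = 48.33 m/s.
The train passenger is ahead, so the helicopter is moving toward it while the train passenger is moving away from the helicopter.
With source approaching and observer receding, f' = f · (v − v_o)/(v − v_s).
f' = 18.8 × (337 − 48.33)/(337 − 60) = 18.8 × 288.67/277 ≈ 19.6 Hz.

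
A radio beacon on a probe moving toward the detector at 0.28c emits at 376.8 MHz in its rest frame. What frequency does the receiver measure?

Relativistic Doppler for frequency: f' = f₀ · √((1 + β)/(1 − β)).
f' = 376.8 × √(1.2800/0.7200) = 376.8 × 1.33333 ≈ 502.4 MHz.

502.4 MHz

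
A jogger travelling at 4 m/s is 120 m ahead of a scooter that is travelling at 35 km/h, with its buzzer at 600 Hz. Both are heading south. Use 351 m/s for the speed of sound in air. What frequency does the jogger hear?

35 km/h = 9.722 m/s.
The jogger is ahead, so the scooter is moving toward it while the jogger is moving away from the scooter.
Both move, so f' = f · (v − v_o)/(v − v_s).
f' = 600 × (351 − 4)/(351 − 9.722) = 600 × 347/341.28 ≈ 610 Hz.

610 Hz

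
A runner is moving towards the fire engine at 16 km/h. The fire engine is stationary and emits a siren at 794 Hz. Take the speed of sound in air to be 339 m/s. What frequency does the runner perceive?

804 Hz

16 km/h = 4.444 m/s.
Moving observer, stationary source: f' = f · (v + v_o)/v.
f' = 794 × (339 + 4.444)/339 = 794 × 343.44/339 ≈ 804 Hz.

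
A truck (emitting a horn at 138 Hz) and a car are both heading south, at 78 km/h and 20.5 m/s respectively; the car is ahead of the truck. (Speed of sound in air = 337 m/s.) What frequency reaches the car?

139 Hz

78 km/h = 21.67 m/s.
The car is ahead, so the truck is moving toward it while the car is moving away from the truck.
General Doppler shift: f' = f · (v − v_o)/(v − v_s).
f' = 138 × (337 − 20.5)/(337 − 21.67) = 138 × 316.5/315.33 ≈ 139 Hz.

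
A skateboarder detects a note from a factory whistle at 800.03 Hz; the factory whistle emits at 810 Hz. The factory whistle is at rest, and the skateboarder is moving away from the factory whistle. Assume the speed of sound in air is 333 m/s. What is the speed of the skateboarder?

f' = f · (v − v_o)/v ⇒ v_o = v · |f'/f − 1|.
v_o = 333 × |800.03/810 − 1| = 333 × 0.01231 ≈ 4.1 m/s.

4.1 m/s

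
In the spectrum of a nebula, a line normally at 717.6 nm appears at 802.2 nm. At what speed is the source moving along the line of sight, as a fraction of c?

λ'/λ₀ = 1.1179 > 1 (redshift), so the source is receding.
λ'/λ₀ = √((1 + β)/(1 − β)) for a receding source ⇒ β = (r² − 1)/(r² + 1) with r = λ'/λ₀.
β = (1.2497 − 1)/(1.2497 + 1) ≈ 0.111.

0.111c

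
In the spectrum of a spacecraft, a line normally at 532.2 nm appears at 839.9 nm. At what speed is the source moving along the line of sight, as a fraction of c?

0.427c

λ'/λ₀ = 1.5782 > 1 (redshift), so the source is receding.
λ'/λ₀ = √((1 + β)/(1 − β)) for a receding source ⇒ β = (r² − 1)/(r² + 1) with r = λ'/λ₀.
β = (2.4906 − 1)/(2.4906 + 1) ≈ 0.427.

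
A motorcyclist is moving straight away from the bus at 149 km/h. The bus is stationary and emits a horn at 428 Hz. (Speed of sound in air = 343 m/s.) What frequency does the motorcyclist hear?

149 km/h = 41.39 m/s.
Moving observer, stationary source: f' = f · (v − v_o)/v.
f' = 428 × (343 − 41.39)/343 = 428 × 301.61/343 ≈ 376 Hz.

376 Hz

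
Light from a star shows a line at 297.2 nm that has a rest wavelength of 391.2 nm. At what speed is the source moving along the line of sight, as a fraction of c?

0.268

λ'/λ₀ = 0.7597 < 1 (blueshift), so the source is approaching.
λ'/λ₀ = √((1 − β)/(1 + β)) for an approaching source ⇒ β = (1 − r²)/(1 + r²) with r = λ'/λ₀.
β = (1 − 0.5772)/(1 + 0.5772) ≈ 0.268.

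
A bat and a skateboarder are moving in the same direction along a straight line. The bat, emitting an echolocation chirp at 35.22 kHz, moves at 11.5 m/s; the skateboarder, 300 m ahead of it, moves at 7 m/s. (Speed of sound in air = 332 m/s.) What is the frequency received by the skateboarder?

35.7 kHz

The skateboarder is ahead, so the bat is moving toward it while the skateboarder is moving away from the bat.
General Doppler shift: f' = f · (v − v_o)/(v − v_s).
f' = 35.22 × (332 − 7)/(332 − 11.5) = 35.22 × 325/320.5 ≈ 35.7 kHz.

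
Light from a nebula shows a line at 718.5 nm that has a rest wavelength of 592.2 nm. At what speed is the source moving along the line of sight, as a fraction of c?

0.191c

λ'/λ₀ = 1.2133 > 1 (redshift), so the source is receding.
λ'/λ₀ = √((1 + β)/(1 − β)) for a receding source ⇒ β = (r² − 1)/(r² + 1) with r = λ'/λ₀.
β = (1.4720 − 1)/(1.4720 + 1) ≈ 0.191.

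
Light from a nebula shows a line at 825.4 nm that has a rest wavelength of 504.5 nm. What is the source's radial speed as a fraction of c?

0.456c

λ'/λ₀ = 1.6361 > 1 (redshift), so the source is receding.
λ'/λ₀ = √((1 + β)/(1 − β)) for a receding source ⇒ β = (r² − 1)/(r² + 1) with r = λ'/λ₀.
β = (2.6767 − 1)/(2.6767 + 1) ≈ 0.456.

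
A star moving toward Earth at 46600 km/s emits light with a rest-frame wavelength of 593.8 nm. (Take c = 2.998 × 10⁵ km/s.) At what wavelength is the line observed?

β = v/c = 46600/299800 = 0.1554.
Relativistic Doppler for wavelength: λ' = λ₀ · √((1 − β)/(1 + β)).
λ' = 593.8 × √(0.8446/1.1554) = 593.8 × 0.85495 ≈ 507.7 nm.

507.7 nm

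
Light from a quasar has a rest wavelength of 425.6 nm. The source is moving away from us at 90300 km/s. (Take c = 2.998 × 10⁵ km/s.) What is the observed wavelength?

580.8 nm

β = v/c = 90300/299800 = 0.3012.
Relativistic Doppler for wavelength: λ' = λ₀ · √((1 + β)/(1 − β)).
λ' = 425.6 × √(1.3012/0.6988) = 425.6 × 1.36457 ≈ 580.8 nm.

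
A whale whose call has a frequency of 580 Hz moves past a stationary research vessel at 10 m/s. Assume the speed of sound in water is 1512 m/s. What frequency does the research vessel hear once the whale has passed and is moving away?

Receding: f₂ = f · v/(v + v_s) = 580 × 1512/1522 ≈ 576 Hz.

576 Hz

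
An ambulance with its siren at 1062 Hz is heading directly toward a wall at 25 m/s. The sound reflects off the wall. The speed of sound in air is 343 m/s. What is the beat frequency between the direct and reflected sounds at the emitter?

167 Hz

The wall receives the sound from a moving source: f₁ = f₀ · v/(v − v_e) = 1062 × 343/318 ≈ 1145.5 Hz.
On the return leg the ambulance is a moving observer: f₂ = f₁ · (v + v_e)/v = 1145.5 × 368/343 ≈ 1229.0 Hz.
Beat against the emitted tone: |f₂ − f₀| = 2v_e·f₀/(v − v_e) = 2 × 25 × 1062/318 ≈ 167 Hz.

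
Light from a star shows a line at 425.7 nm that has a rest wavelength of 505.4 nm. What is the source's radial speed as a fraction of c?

0.170

λ'/λ₀ = 0.8423 < 1 (blueshift), so the source is approaching.
λ'/λ₀ = √((1 − β)/(1 + β)) for an approaching source ⇒ β = (1 − r²)/(1 + r²) with r = λ'/λ₀.
β = (1 − 0.7095)/(1 + 0.7095) ≈ 0.170.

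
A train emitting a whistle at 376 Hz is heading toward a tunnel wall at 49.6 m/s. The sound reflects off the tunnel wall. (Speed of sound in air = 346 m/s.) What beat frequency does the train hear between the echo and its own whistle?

The tunnel wall receives the sound from a moving source: f₁ = f₀ · v/(v − v_e) = 376 × 346/296.4 ≈ 438.9 Hz.
On the return leg the train is a moving observer: f₂ = f₁ · (v + v_e)/v = 438.9 × 395.6/346 ≈ 501.8 Hz.
Beat against the emitted tone: |f₂ − f₀| = 2v_e·f₀/(v − v_e) = 2 × 49.6 × 376/296.4 ≈ 126 Hz.

126 Hz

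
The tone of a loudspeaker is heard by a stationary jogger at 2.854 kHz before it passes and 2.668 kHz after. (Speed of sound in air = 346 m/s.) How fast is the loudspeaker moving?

f₁/f₂ = (v + v_s)/(v − v_s), so v_s = v · (f₁ − f₂)/(f₁ + f₂).
v_s = 346 × (2.854 − 2.668)/(2.854 + 2.668) = 346 × 0.186/5.522 ≈ 11.7 m/s.

11.7 m/s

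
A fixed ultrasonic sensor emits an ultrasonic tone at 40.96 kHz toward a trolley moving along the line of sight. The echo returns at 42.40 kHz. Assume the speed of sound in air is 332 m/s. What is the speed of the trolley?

Double Doppler shift off a moving reflector: f₂ = f₀ · (v + u)/(v − u) (u > 0 toward emitter).
Rearranging, u = v · (f₂ − f₀)/(f₂ + f₀) = 332 × 1.44/83.36 ≈ 5.7 m/s.
So the trolley is moving at 5.7 m/s toward the emitter.

5.7 m/s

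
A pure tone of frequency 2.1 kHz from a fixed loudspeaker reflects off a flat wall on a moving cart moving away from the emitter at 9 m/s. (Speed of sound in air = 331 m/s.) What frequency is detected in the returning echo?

At the flat wall on a moving cart (a moving observer), f₁ = f₀ · (v − u)/v = 2.1 × 322/331 ≈ 2.04 kHz.
The reflection then acts as a moving source: f₂ = f₁ · v/(v + u) ≈ 1.99 kHz.

1.99 kHz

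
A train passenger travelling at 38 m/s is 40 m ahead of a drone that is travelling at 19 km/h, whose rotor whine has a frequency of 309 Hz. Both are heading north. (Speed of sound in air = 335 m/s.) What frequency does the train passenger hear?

19 km/h = 5.278 m/s.
The train passenger is ahead, so the drone is moving toward it while the train passenger is moving away from the drone.
With source approaching and observer receding, f' = f · (v − v_o)/(v − v_s).
f' = 309 × (335 − 38)/(335 − 5.278) = 309 × 297/329.72 ≈ 278 Hz.

278 Hz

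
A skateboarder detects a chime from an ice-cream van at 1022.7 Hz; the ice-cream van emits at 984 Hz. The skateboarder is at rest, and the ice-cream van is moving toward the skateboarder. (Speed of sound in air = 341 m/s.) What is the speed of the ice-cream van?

f' = f · v/(v − v_s) ⇒ v_s = v · |1 − f/f'|.
v_s = 341 × |1 − 984/1022.7| = 341 × 0.03784 ≈ 12.9 m/s.

12.9 m/s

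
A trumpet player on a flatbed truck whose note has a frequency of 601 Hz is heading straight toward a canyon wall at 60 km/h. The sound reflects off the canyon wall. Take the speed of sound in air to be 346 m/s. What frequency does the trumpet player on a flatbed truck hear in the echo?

662 Hz

60 km/h = 16.67 m/s.
The canyon wall receives the sound from a moving source: f₁ = f₀ · v/(v − v_e) = 601 × 346/329.33 ≈ 631 Hz.
On the return leg the trumpet player on a flatbed truck is a moving observer: f₂ = f₁ · (v + v_e)/v = 631 × 362.67/346 ≈ 662 Hz.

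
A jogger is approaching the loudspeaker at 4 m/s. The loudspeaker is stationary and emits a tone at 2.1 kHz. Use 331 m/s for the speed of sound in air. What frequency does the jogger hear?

Only the observer moves, toward the source, so f' = f · (v + v_o)/v.
f' = 2.1 × (331 + 4)/331 = 2.1 × 335/331 ≈ 2.13 kHz.

2.13 kHz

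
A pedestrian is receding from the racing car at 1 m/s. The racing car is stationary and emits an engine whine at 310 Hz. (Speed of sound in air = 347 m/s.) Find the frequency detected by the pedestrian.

Moving observer, stationary source: f' = f · (v − v_o)/v.
f' = 310 × (347 − 1)/347 = 310 × 346/347 ≈ 309 Hz.

309 Hz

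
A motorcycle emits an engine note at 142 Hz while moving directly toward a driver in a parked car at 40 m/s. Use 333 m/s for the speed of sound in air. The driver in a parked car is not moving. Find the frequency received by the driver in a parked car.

Moving source, stationary observer: f' = f · v/(v − v_s) since the source is approaching.
f' = 142 × 333/(333 − 40) = 142 × 333/293 ≈ 161 Hz.

161 Hz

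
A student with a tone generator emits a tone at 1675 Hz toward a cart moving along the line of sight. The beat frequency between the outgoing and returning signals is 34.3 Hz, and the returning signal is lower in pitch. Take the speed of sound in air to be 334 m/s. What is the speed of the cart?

3.5 m/s

Double Doppler shift off a moving reflector: f₂ = f₀ · (v + u)/(v − u) (u > 0 toward emitter).
Returning signal is lower, so f₂ = f₀ − Δf = 1675 − 34.3 = 1640.7 Hz.
Rearranging, u = v · (f₂ − f₀)/(f₂ + f₀) = 334 × -34.3/3315.7 ≈ -3.5 m/s.
So the cart is moving at 3.5 m/s away from the emitter.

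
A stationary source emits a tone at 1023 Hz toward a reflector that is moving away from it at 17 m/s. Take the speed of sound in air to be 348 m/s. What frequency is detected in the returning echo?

928 Hz

At the reflector (a moving observer), f₁ = f₀ · (v − u)/v = 1023 × 331/348 ≈ 973 Hz.
On reflection it acts as a source moving away from the stationary detector: f₂ = f₁ · v/(v + u) = 973 × 348/365 ≈ 928 Hz.
Equivalently f₂ = f₀ · (v − u)/(v + u).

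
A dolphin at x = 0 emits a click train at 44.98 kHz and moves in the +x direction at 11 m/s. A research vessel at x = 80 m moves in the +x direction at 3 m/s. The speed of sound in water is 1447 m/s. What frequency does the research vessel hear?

45.2 kHz

The observer lies on the +x side, so the source is heading toward the observer and the observer is heading away from the source.
With source approaching and observer receding, f' = f · (v − v_o)/(v − v_s).
f' = 44.98 × (1447 − 3)/(1447 − 11) = 44.98 × 1444/1436 ≈ 45.2 kHz.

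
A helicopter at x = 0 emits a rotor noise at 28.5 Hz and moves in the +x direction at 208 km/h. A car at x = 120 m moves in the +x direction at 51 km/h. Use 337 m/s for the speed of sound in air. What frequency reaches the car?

33.0 Hz

208 km/h = 57.78 m/s; 51 km/h = 14.17 m/s.
The observer lies on the +x side, so the source is heading toward the observer and the observer is heading away from the source.
With source approaching and observer receding, f' = f · (v − v_o)/(v − v_s).
f' = 28.5 × (337 − 14.17)/(337 − 57.78) = 28.5 × 322.83/279.22 ≈ 33.0 Hz.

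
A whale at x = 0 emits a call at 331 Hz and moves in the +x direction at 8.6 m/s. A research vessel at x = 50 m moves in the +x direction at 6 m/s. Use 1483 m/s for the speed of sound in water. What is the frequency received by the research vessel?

332 Hz

The observer lies on the +x side, so the source is heading toward the observer and the observer is heading away from the source.
Both move, so f' = f · (v − v_o)/(v − v_s).
f' = 331 × (1483 − 6)/(1483 − 8.6) = 331 × 1477/1474.4 ≈ 332 Hz.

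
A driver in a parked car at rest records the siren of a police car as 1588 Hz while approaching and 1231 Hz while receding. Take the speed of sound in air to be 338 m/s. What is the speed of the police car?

43 m/s

f₁/f₂ = (v + v_s)/(v − v_s), so v_s = v · (f₁ − f₂)/(f₁ + f₂).
v_s = 338 × (1588 − 1231)/(1588 + 1231) = 338 × 357/2819 ≈ 43 m/s.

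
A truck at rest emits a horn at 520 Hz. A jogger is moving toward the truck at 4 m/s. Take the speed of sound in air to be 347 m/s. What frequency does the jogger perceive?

526 Hz

Only the observer moves, toward the source, so f' = f · (v + v_o)/v.
f' = 520 × (347 + 4)/347 = 520 × 351/347 ≈ 526 Hz.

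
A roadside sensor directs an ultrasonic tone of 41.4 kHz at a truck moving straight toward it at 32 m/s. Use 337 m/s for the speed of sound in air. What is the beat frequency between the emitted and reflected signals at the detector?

8687 Hz

The truck first receives the wave as a moving observer: f₁ = f₀ · (v + u)/v = 41.4 × (337 + 32)/337 ≈ 45.33 kHz.
On reflection it acts as a source moving toward the stationary detector: f₂ = f₁ · v/(v − u) = 45.33 × 337/305 ≈ 50.09 kHz.
Equivalently f₂ = f₀ · (v + u)/(v − u).
Beat frequency (with f₀ = 41400 Hz): |f₂ − f₀| = 2u·f₀/(v − u) = 2 × 32 × 41400/305 ≈ 8687 Hz.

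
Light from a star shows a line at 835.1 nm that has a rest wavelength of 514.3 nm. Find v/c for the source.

λ'/λ₀ = 1.6238 > 1 (redshift), so the source is receding.
λ'/λ₀ = √((1 + β)/(1 − β)) for a receding source ⇒ β = (r² − 1)/(r² + 1) with r = λ'/λ₀.
β = (2.6366 − 1)/(2.6366 + 1) ≈ 0.450.

0.450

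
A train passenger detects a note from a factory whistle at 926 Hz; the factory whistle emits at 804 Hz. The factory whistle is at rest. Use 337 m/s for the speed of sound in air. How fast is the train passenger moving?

51 m/s

f' > f, so the train passenger is approaching.
f' = f · (v + v_o)/v ⇒ v_o = v · |f'/f − 1|.
v_o = 337 × |926/804 − 1| = 337 × 0.1517 ≈ 51 m/s.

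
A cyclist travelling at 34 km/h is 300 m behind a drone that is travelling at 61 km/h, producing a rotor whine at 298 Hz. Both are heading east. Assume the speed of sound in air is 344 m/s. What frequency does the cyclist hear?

292 Hz

61 km/h = 16.94 m/s; 34 km/h = 9.444 m/s.
The cyclist is behind, so the drone is moving away from it while the cyclist is moving toward the drone.
With source receding and observer approaching, f' = f · (v + v_o)/(v + v_s).
f' = 298 × (344 + 9.444)/(344 + 16.94) = 298 × 353.44/360.94 ≈ 292 Hz.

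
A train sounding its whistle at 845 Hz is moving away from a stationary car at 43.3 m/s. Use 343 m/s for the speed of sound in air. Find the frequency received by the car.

750 Hz

With the source moving away from a stationary observer, f' = f · v/(v + v_s).
f' = 845 × 343/(343 + 43.3) = 845 × 343/386.3 ≈ 750 Hz.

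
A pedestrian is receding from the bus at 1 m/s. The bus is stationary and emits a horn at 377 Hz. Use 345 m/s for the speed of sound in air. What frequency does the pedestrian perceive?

Moving observer, stationary source: f' = f · (v − v_o)/v.
f' = 377 × (345 − 1)/345 = 377 × 344/345 ≈ 376 Hz.

376 Hz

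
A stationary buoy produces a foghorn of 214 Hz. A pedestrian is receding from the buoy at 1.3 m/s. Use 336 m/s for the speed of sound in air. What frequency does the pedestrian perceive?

213 Hz

Moving observer, stationary source: f' = f · (v − v_o)/v.
f' = 214 × (336 − 1.3)/336 = 214 × 334.7/336 ≈ 213 Hz.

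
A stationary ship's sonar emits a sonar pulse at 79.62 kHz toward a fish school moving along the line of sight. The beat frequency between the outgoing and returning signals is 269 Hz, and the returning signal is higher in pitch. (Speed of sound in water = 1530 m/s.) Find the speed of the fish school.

2.58 m/s

Double Doppler shift off a moving reflector: f₂ = f₀ · (v + u)/(v − u) (u > 0 toward emitter).
Returning signal is higher, so f₂ = f₀ + Δf = 79620 + 269 = 79889 Hz.
Rearranging, u = v · (f₂ − f₀)/(f₂ + f₀) = 1530 × 269/159509 ≈ 2.58 m/s.
So the fish school is moving at 2.58 m/s toward the emitter.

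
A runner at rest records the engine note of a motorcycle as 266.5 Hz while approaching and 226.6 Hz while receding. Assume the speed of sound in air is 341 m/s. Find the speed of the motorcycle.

f₁/f₂ = (v + v_s)/(v − v_s), so v_s = v · (f₁ − f₂)/(f₁ + f₂).
v_s = 341 × (266.5 − 226.6)/(266.5 + 226.6) = 341 × 39.9/493.1 ≈ 28 m/s.

28 m/s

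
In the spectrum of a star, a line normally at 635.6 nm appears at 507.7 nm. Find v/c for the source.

λ'/λ₀ = 0.7988 < 1 (blueshift), so the source is approaching.
λ'/λ₀ = √((1 − β)/(1 + β)) for an approaching source ⇒ β = (1 − r²)/(1 + r²) with r = λ'/λ₀.
β = (1 − 0.6380)/(1 + 0.6380) ≈ 0.221.

0.221c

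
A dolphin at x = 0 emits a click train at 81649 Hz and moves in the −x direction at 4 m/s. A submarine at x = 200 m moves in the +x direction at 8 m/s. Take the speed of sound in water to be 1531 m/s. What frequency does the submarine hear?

The observer lies on the +x side, so the source is heading away from the observer and the observer is heading away from the source.
General Doppler shift: f' = f · (v − v_o)/(v + v_s).
f' = 81649 × (1531 − 8)/(1531 + 4) = 81649 × 1523/1535 ≈ 81011 Hz.

81011 Hz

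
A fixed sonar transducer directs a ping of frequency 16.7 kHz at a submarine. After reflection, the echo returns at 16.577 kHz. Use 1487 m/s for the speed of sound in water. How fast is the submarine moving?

Double Doppler shift off a moving reflector: f₂ = f₀ · (v + u)/(v − u) (u > 0 toward emitter).
Rearranging, u = v · (f₂ − f₀)/(f₂ + f₀) = 1487 × -0.123/33.277 ≈ -5.5 m/s.
So the submarine is moving at 5.5 m/s away from the emitter.

5.5 m/s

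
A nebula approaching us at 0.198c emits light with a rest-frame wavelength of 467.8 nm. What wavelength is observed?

382.8 nm

Relativistic Doppler for wavelength: λ' = λ₀ · √((1 − β)/(1 + β)).
λ' = 467.8 × √(0.8020/1.1980) = 467.8 × 0.81820 ≈ 382.8 nm.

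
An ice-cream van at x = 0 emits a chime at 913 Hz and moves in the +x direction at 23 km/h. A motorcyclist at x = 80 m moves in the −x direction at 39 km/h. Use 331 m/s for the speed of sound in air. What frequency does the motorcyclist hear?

961 Hz

23 km/h = 6.389 m/s; 39 km/h = 10.83 m/s.
The observer lies on the +x side, so the source is heading toward the observer and the observer is heading toward the source.
General Doppler shift: f' = f · (v + v_o)/(v − v_s).
f' = 913 × (331 + 10.83)/(331 − 6.389) = 913 × 341.83/324.61 ≈ 961 Hz.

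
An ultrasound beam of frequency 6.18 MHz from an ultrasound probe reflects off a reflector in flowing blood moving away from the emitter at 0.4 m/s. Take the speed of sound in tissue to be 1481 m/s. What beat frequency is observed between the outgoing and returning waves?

3337 Hz

At the reflector in flowing blood (a moving observer), f₁ = f₀ · (v − u)/v = 6.18 × 1480.6/1481 ≈ 6.17833 MHz.
On reflection it acts as a source moving away from the stationary detector: f₂ = f₁ · v/(v + u) = 6.17833 × 1481/1481.4 ≈ 6.17666 MHz.
Equivalently f₂ = f₀ · (v − u)/(v + u).
Beat frequency (with f₀ = 6180000 Hz): |f₂ − f₀| = 2u·f₀/(v + u) = 2 × 0.4 × 6180000/1481.4 ≈ 3337 Hz.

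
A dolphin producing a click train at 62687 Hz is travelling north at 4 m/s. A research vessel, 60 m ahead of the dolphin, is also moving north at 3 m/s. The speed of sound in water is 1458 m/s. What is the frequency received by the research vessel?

62730 Hz

The research vessel is ahead, so the dolphin is moving toward it while the research vessel is moving away from the dolphin.
With source approaching and observer receding, f' = f · (v − v_o)/(v − v_s).
f' = 62687 × (1458 − 3)/(1458 − 4) = 62687 × 1455/1454 ≈ 62730 Hz.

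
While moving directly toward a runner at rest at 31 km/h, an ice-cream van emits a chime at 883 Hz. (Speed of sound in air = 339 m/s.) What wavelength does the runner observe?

37.4 cm

31 km/h = 8.611 m/s.
Moving source, stationary observer: f' = f · v/(v − v_s) since the source is approaching.
f' = 883 × 339/(339 − 8.611) ≈ 906 Hz.
λ' = v/f' = 339/906.014 ≈ 37.4 cm.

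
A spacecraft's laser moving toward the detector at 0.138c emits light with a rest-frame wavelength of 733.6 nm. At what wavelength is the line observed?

Relativistic Doppler for wavelength: λ' = λ₀ · √((1 − β)/(1 + β)).
λ' = 733.6 × √(0.8620/1.1380) = 733.6 × 0.87033 ≈ 638.5 nm.

638.5 nm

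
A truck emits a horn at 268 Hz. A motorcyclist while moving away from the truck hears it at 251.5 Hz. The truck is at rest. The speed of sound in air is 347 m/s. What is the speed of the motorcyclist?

21.4 m/s

f' = f · (v − v_o)/v ⇒ v_o = v · |f'/f − 1|.
v_o = 347 × |251.5/268 − 1| = 347 × 0.06157 ≈ 21.4 m/s.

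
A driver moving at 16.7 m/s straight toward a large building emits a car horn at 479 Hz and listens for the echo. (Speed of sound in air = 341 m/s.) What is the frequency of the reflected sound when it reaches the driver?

The large building receives the sound from a moving source: f₁ = f₀ · v/(v − v_e) = 479 × 341/324.3 ≈ 504 Hz.
On the return leg the driver is a moving observer: f₂ = f₁ · (v + v_e)/v = 504 × 357.7/341 ≈ 528 Hz.
Equivalently f₂ = f₀ · (v + v_e)/(v − v_e).

528 Hz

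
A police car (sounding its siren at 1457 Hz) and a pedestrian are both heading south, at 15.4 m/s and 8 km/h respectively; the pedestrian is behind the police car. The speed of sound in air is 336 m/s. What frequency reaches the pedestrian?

8 km/h = 2.222 m/s.
The pedestrian is behind, so the police car is moving away from it while the pedestrian is moving toward the police car.
General Doppler shift: f' = f · (v + v_o)/(v + v_s).
f' = 1457 × (336 + 2.222)/(336 + 15.4) = 1457 × 338.22/351.4 ≈ 1402 Hz.

1402 Hz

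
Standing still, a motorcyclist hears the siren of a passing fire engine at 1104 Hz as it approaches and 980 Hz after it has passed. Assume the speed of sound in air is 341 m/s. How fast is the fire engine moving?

20.3 m/s

f₁/f₂ = (v + v_s)/(v − v_s), so v_s = v · (f₁ − f₂)/(f₁ + f₂).
v_s = 341 × (1104 − 980)/(1104 + 980) = 341 × 124/2084 ≈ 20.3 m/s.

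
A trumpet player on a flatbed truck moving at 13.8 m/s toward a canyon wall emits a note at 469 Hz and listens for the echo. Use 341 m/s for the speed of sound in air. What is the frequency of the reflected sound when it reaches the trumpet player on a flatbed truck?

The canyon wall receives the sound from a moving source: f₁ = f₀ · v/(v − v_e) = 469 × 341/327.2 ≈ 489 Hz.
On the return leg the trumpet player on a flatbed truck is a moving observer: f₂ = f₁ · (v + v_e)/v = 489 × 354.8/341 ≈ 509 Hz.

509 Hz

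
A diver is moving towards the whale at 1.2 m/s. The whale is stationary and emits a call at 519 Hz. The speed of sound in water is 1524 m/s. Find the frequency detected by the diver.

Only the observer moves, toward the source, so f' = f · (v + v_o)/v.
f' = 519 × (1524 + 1.2)/1524 = 519 × 1525.2/1524 ≈ 519 Hz.

519 Hz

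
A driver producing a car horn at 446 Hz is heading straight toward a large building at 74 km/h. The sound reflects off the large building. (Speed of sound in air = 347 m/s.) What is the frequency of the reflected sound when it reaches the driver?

74 km/h = 20.56 m/s.
The large building receives the sound from a moving source: f₁ = f₀ · v/(v − v_e) = 446 × 347/326.44 ≈ 474 Hz.
On the return leg the driver is a moving observer: f₂ = f₁ · (v + v_e)/v = 474 × 367.56/347 ≈ 502 Hz.

502 Hz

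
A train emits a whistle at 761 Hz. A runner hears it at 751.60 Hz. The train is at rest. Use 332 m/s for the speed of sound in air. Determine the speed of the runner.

f' < f, so the runner is receding.
f' = f · (v − v_o)/v ⇒ v_o = v · |f'/f − 1|.
v_o = 332 × |751.60/761 − 1| = 332 × 0.01235 ≈ 4.1 m/s.

4.1 m/s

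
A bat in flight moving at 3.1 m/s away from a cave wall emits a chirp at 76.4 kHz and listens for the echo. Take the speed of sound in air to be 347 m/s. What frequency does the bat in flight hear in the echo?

75.0 kHz

The cave wall receives the sound from a moving source: f₁ = f₀ · v/(v + v_e) = 76.4 × 347/350.1 ≈ 75.7 kHz.
On the return leg the bat in flight is a moving observer: f₂ = f₁ · (v − v_e)/v = 75.7 × 343.9/347 ≈ 75.0 kHz.
Equivalently f₂ = f₀ · (v − v_e)/(v + v_e).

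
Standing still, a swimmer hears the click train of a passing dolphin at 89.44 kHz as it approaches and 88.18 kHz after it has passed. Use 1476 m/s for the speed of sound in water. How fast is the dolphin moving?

f₁/f₂ = (v + v_s)/(v − v_s), so v_s = v · (f₁ − f₂)/(f₁ + f₂).
v_s = 1476 × (89.44 − 88.18)/(89.44 + 88.18) = 1476 × 1.26/177.62 ≈ 10.5 m/s.

10.5 m/s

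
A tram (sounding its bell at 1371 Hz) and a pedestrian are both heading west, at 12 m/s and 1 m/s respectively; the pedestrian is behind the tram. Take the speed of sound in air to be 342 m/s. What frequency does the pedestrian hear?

The pedestrian is behind, so the tram is moving away from it while the pedestrian is moving toward the tram.
General Doppler shift: f' = f · (v + v_o)/(v + v_s).
f' = 1371 × (342 + 1)/(342 + 12) = 1371 × 343/354 ≈ 1328 Hz.

1328 Hz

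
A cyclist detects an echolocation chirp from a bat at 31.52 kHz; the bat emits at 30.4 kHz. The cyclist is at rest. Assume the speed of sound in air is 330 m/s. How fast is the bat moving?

f' > f, so the bat is approaching.
f' = f · v/(v − v_s) ⇒ v_s = v · |1 − f/f'|.
v_s = 330 × |1 − 30.4/31.52| = 330 × 0.03553 ≈ 11.7 m/s.

11.7 m/s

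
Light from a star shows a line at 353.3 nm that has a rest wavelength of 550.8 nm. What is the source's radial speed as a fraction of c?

λ'/λ₀ = 0.6414 < 1 (blueshift), so the source is approaching.
λ'/λ₀ = √((1 − β)/(1 + β)) for an approaching source ⇒ β = (1 − r²)/(1 + r²) with r = λ'/λ₀.
β = (1 − 0.4114)/(1 + 0.4114) ≈ 0.417.

0.417c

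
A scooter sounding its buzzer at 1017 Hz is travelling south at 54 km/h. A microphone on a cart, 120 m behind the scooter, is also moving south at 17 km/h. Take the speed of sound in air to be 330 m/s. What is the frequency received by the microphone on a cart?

54 km/h = 15 m/s; 17 km/h = 4.722 m/s.
The microphone on a cart is behind, so the scooter is moving away from it while the microphone on a cart is moving toward the scooter.
With source receding and observer approaching, f' = f · (v + v_o)/(v + v_s).
f' = 1017 × (330 + 4.722)/(330 + 15) = 1017 × 334.72/345 ≈ 987 Hz.

987 Hz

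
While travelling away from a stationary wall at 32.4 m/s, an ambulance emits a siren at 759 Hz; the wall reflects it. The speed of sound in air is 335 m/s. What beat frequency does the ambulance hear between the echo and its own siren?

134 Hz

The wall receives the sound from a moving source: f₁ = f₀ · v/(v + v_e) = 759 × 335/367.4 ≈ 692.1 Hz.
On the return leg the ambulance is a moving observer: f₂ = f₁ · (v − v_e)/v = 692.1 × 302.6/335 ≈ 625.1 Hz.
Beat against the emitted tone: |f₂ − f₀| = 2v_e·f₀/(v + v_e) = 2 × 32.4 × 759/367.4 ≈ 134 Hz.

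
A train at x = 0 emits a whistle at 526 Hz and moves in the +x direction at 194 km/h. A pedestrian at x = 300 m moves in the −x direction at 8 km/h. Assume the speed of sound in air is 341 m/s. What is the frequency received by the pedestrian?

194 km/h = 53.89 m/s; 8 km/h = 2.222 m/s.
The observer lies on the +x side, so the source is heading toward the observer and the observer is heading toward the source.
Both move, so f' = f · (v + v_o)/(v − v_s).
f' = 526 × (341 + 2.222)/(341 − 53.89) = 526 × 343.22/287.11 ≈ 629 Hz.

629 Hz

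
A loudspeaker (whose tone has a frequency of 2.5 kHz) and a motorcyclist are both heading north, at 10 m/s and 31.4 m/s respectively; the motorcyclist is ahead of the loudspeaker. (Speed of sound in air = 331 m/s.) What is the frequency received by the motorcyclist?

The motorcyclist is ahead, so the loudspeaker is moving toward it while the motorcyclist is moving away from the loudspeaker.
Both move, so f' = f · (v − v_o)/(v − v_s).
f' = 2.5 × (331 − 31.4)/(331 − 10) = 2.5 × 299.6/321 ≈ 2.33 kHz.

2.33 kHz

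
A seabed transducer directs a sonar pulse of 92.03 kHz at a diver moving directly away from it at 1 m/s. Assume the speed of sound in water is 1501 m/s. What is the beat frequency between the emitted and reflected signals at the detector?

At the diver (a moving observer), f₁ = f₀ · (v − u)/v = 92.03 × 1500/1501 ≈ 91.9687 kHz.
The reflection then acts as a moving source: f₂ = f₁ · v/(v + u) ≈ 91.9075 kHz.
Equivalently f₂ = f₀ · (v − u)/(v + u).
Beat frequency (with f₀ = 92030 Hz): |f₂ − f₀| = 2u·f₀/(v + u) = 2 × 1 × 92030/1502 ≈ 123 Hz.

123 Hz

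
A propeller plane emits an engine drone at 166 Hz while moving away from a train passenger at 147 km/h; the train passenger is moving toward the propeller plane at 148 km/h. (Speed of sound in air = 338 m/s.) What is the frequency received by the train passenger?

166 Hz

147 km/h = 40.83 m/s; 148 km/h = 41.11 m/s.
Both move, so f' = f · (v + v_o)/(v + v_s).
f' = 166 × (338 + 41.11)/(338 + 40.83) = 166 × 379.11/378.83 ≈ 166 Hz.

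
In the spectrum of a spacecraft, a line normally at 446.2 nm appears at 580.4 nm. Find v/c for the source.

0.257c

λ'/λ₀ = 1.3008 > 1 (redshift), so the source is receding.
λ'/λ₀ = √((1 + β)/(1 − β)) for a receding source ⇒ β = (r² − 1)/(r² + 1) with r = λ'/λ₀.
β = (1.6920 − 1)/(1.6920 + 1) ≈ 0.257.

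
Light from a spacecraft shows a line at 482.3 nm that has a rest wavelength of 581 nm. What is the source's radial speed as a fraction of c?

λ'/λ₀ = 0.8301 < 1 (blueshift), so the source is approaching.
λ'/λ₀ = √((1 − β)/(1 + β)) for an approaching source ⇒ β = (1 − r²)/(1 + r²) with r = λ'/λ₀.
β = (1 − 0.6891)/(1 + 0.6891) ≈ 0.184.

0.184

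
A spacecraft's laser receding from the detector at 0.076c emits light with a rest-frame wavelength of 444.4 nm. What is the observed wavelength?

Relativistic Doppler for wavelength: λ' = λ₀ · √((1 + β)/(1 − β)).
λ' = 444.4 × √(1.0760/0.9240) = 444.4 × 1.07912 ≈ 479.6 nm.

479.6 nm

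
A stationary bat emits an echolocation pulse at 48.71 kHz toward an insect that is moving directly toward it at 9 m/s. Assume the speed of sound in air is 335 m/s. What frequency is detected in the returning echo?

The insect first receives the wave as a moving observer: f₁ = f₀ · (v + u)/v = 48.71 × (335 + 9)/335 ≈ 50.0 kHz.
On reflection it acts as a source moving toward the stationary detector: f₂ = f₁ · v/(v − u) = 50.0 × 335/326 ≈ 51.4 kHz.
Equivalently f₂ = f₀ · (v + u)/(v − u).

51.4 kHz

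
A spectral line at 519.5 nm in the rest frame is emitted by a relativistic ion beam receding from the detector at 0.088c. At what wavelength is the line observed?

567.4 nm

Relativistic Doppler for wavelength: λ' = λ₀ · √((1 + β)/(1 − β)).
λ' = 519.5 × √(1.0880/0.9120) = 519.5 × 1.09224 ≈ 567.4 nm.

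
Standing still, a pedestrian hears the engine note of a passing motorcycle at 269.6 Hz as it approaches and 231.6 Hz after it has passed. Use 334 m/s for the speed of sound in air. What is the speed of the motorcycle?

f₁/f₂ = (v + v_s)/(v − v_s), so v_s = v · (f₁ − f₂)/(f₁ + f₂).
v_s = 334 × (269.6 − 231.6)/(269.6 + 231.6) = 334 × 38.0/501.2 ≈ 25 m/s.

25 m/s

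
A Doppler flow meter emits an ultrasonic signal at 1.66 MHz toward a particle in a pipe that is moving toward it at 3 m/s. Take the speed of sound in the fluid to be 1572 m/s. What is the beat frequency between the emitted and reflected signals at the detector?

The particle in a pipe first receives the wave as a moving observer: f₁ = f₀ · (v + u)/v = 1.66 × (1572 + 3)/1572 ≈ 1.66317 MHz.
The reflection then acts as a moving source: f₂ = f₁ · v/(v − u) ≈ 1.66635 MHz.
Beat frequency (with f₀ = 1660000 Hz): |f₂ − f₀| = 2u·f₀/(v − u) = 2 × 3 × 1660000/1569 ≈ 6348 Hz.

6348 Hz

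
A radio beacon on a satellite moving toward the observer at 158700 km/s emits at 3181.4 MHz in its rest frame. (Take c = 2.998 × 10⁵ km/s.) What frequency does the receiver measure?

β = v/c = 158700/299800 = 0.5294.
Relativistic Doppler for frequency: f' = f₀ · √((1 + β)/(1 − β)).
f' = 3181.4 × √(1.5294/0.4706) = 3181.4 × 1.80263 ≈ 5734.9 MHz.

5734.9 MHz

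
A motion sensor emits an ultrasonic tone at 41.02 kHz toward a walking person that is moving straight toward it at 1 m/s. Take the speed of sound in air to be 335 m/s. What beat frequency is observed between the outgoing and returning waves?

At the walking person (a moving observer), f₁ = f₀ · (v + u)/v = 41.02 × 336/335 ≈ 41.142 kHz.
The reflection then acts as a moving source: f₂ = f₁ · v/(v − u) ≈ 41.266 kHz.
Equivalently f₂ = f₀ · (v + u)/(v − u).
Beat frequency (with f₀ = 41020 Hz): |f₂ − f₀| = 2u·f₀/(v − u) = 2 × 1 × 41020/334 ≈ 246 Hz.

246 Hz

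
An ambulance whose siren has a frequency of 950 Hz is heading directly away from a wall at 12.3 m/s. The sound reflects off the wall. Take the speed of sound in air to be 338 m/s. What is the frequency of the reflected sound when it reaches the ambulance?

The wall receives the sound from a moving source: f₁ = f₀ · v/(v + v_e) = 950 × 338/350.3 ≈ 917 Hz.
On the return leg the ambulance is a moving observer: f₂ = f₁ · (v − v_e)/v = 917 × 325.7/338 ≈ 883 Hz.
Equivalently f₂ = f₀ · (v − v_e)/(v + v_e).

883 Hz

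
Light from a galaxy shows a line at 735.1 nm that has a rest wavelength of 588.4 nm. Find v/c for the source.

λ'/λ₀ = 1.2493 > 1 (redshift), so the source is receding.
λ'/λ₀ = √((1 + β)/(1 − β)) for a receding source ⇒ β = (r² − 1)/(r² + 1) with r = λ'/λ₀.
β = (1.5608 − 1)/(1.5608 + 1) ≈ 0.219.

0.219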